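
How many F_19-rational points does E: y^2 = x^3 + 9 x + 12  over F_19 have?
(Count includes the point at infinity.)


For each x in F_19, count y with y^2 = x^3 + 9 x + 12 mod 19:
  x = 2: RHS = 0, y in [0]  -> 1 point(s)
  x = 3: RHS = 9, y in [3, 16]  -> 2 point(s)
  x = 4: RHS = 17, y in [6, 13]  -> 2 point(s)
  x = 5: RHS = 11, y in [7, 12]  -> 2 point(s)
  x = 6: RHS = 16, y in [4, 15]  -> 2 point(s)
  x = 7: RHS = 0, y in [0]  -> 1 point(s)
  x = 8: RHS = 7, y in [8, 11]  -> 2 point(s)
  x = 9: RHS = 5, y in [9, 10]  -> 2 point(s)
  x = 10: RHS = 0, y in [0]  -> 1 point(s)
  x = 11: RHS = 17, y in [6, 13]  -> 2 point(s)
  x = 12: RHS = 5, y in [9, 10]  -> 2 point(s)
  x = 15: RHS = 7, y in [8, 11]  -> 2 point(s)
  x = 17: RHS = 5, y in [9, 10]  -> 2 point(s)
Affine points: 23. Add the point at infinity: total = 24.

#E(F_19) = 24


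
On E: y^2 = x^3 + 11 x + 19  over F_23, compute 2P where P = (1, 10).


Doubling: s = (3 x1^2 + a) / (2 y1)
s = (3*1^2 + 11) / (2*10) mod 23 = 3
x3 = s^2 - 2 x1 mod 23 = 3^2 - 2*1 = 7
y3 = s (x1 - x3) - y1 mod 23 = 3 * (1 - 7) - 10 = 18

2P = (7, 18)


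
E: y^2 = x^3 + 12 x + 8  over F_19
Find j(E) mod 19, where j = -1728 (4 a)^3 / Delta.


Delta = -16(4 a^3 + 27 b^2) mod 19 = 4
-1728 * (4 a)^3 = -1728 * (4*12)^3 mod 19 = 12
j = 12 * 4^(-1) mod 19 = 3

j = 3 (mod 19)


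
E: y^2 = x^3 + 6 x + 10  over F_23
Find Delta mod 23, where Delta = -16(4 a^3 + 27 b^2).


4 a^3 + 27 b^2 = 4*6^3 + 27*10^2 = 864 + 2700 = 3564
Delta = -16 * (3564) = -57024
Delta mod 23 = 16

Delta = 16 (mod 23)


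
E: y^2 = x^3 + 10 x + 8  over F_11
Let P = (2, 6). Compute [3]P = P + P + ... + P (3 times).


k = 3 = 11_2 (binary, LSB first: 11)
Double-and-add from P = (2, 6):
  bit 0 = 1: acc = O + (2, 6) = (2, 6)
  bit 1 = 1: acc = (2, 6) + (7, 5) = (6, 8)

3P = (6, 8)


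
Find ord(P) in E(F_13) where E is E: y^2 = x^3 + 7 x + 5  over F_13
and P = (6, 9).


Compute successive multiples of P until we hit O:
  1P = (6, 9)
  2P = (10, 3)
  3P = (9, 2)
  4P = (2, 12)
  5P = (8, 12)
  6P = (11, 3)
  7P = (12, 6)
  8P = (5, 10)
  ... (continuing to 20P)
  20P = O

ord(P) = 20


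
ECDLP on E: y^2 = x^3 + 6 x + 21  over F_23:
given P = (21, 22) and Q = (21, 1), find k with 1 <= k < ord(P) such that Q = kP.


Enumerate multiples of P until we hit Q = (21, 1):
  1P = (21, 22)
  2P = (16, 2)
  3P = (2, 8)
  4P = (18, 2)
  5P = (8, 11)
  6P = (12, 21)
  7P = (15, 17)
  8P = (19, 18)
  9P = (10, 0)
  10P = (19, 5)
  11P = (15, 6)
  12P = (12, 2)
  13P = (8, 12)
  14P = (18, 21)
  15P = (2, 15)
  16P = (16, 21)
  17P = (21, 1)
Match found at i = 17.

k = 17


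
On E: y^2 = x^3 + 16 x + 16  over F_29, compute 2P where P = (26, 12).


Doubling: s = (3 x1^2 + a) / (2 y1)
s = (3*26^2 + 16) / (2*12) mod 29 = 3
x3 = s^2 - 2 x1 mod 29 = 3^2 - 2*26 = 15
y3 = s (x1 - x3) - y1 mod 29 = 3 * (26 - 15) - 12 = 21

2P = (15, 21)


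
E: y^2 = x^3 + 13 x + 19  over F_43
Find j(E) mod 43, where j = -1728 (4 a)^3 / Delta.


Delta = -16(4 a^3 + 27 b^2) mod 43 = 11
-1728 * (4 a)^3 = -1728 * (4*13)^3 mod 43 = 16
j = 16 * 11^(-1) mod 43 = 21

j = 21 (mod 43)


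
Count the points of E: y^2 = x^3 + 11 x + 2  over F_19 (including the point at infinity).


For each x in F_19, count y with y^2 = x^3 + 11 x + 2 mod 19:
  x = 3: RHS = 5, y in [9, 10]  -> 2 point(s)
  x = 5: RHS = 11, y in [7, 12]  -> 2 point(s)
  x = 7: RHS = 4, y in [2, 17]  -> 2 point(s)
  x = 12: RHS = 0, y in [0]  -> 1 point(s)
  x = 13: RHS = 5, y in [9, 10]  -> 2 point(s)
  x = 18: RHS = 9, y in [3, 16]  -> 2 point(s)
Affine points: 11. Add the point at infinity: total = 12.

#E(F_19) = 12


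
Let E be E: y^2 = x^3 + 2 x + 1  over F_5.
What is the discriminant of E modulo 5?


4 a^3 + 27 b^2 = 4*2^3 + 27*1^2 = 32 + 27 = 59
Delta = -16 * (59) = -944
Delta mod 5 = 1

Delta = 1 (mod 5)


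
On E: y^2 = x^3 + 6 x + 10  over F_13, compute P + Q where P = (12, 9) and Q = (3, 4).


P != Q, so use the chord formula.
s = (y2 - y1) / (x2 - x1) = (8) / (4) mod 13 = 2
x3 = s^2 - x1 - x2 mod 13 = 2^2 - 12 - 3 = 2
y3 = s (x1 - x3) - y1 mod 13 = 2 * (12 - 2) - 9 = 11

P + Q = (2, 11)


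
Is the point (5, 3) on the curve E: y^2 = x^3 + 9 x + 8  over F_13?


Check whether y^2 = x^3 + 9 x + 8 (mod 13) for (x, y) = (5, 3).
LHS: y^2 = 3^2 mod 13 = 9
RHS: x^3 + 9 x + 8 = 5^3 + 9*5 + 8 mod 13 = 9
LHS = RHS

Yes, on the curve


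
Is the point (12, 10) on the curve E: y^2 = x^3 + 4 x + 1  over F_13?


Check whether y^2 = x^3 + 4 x + 1 (mod 13) for (x, y) = (12, 10).
LHS: y^2 = 10^2 mod 13 = 9
RHS: x^3 + 4 x + 1 = 12^3 + 4*12 + 1 mod 13 = 9
LHS = RHS

Yes, on the curve


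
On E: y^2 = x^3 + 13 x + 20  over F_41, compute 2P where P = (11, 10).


Doubling: s = (3 x1^2 + a) / (2 y1)
s = (3*11^2 + 13) / (2*10) mod 41 = 27
x3 = s^2 - 2 x1 mod 41 = 27^2 - 2*11 = 10
y3 = s (x1 - x3) - y1 mod 41 = 27 * (11 - 10) - 10 = 17

2P = (10, 17)


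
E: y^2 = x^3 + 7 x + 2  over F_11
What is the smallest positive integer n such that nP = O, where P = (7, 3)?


Compute successive multiples of P until we hit O:
  1P = (7, 3)
  2P = (8, 8)
  3P = (10, 4)
  4P = (10, 7)
  5P = (8, 3)
  6P = (7, 8)
  7P = O

ord(P) = 7


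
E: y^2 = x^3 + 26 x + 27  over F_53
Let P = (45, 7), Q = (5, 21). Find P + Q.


P != Q, so use the chord formula.
s = (y2 - y1) / (x2 - x1) = (14) / (13) mod 53 = 50
x3 = s^2 - x1 - x2 mod 53 = 50^2 - 45 - 5 = 12
y3 = s (x1 - x3) - y1 mod 53 = 50 * (45 - 12) - 7 = 0

P + Q = (12, 0)


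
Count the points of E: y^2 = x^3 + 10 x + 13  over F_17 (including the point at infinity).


For each x in F_17, count y with y^2 = x^3 + 10 x + 13 mod 17:
  x = 0: RHS = 13, y in [8, 9]  -> 2 point(s)
  x = 3: RHS = 2, y in [6, 11]  -> 2 point(s)
  x = 4: RHS = 15, y in [7, 10]  -> 2 point(s)
  x = 5: RHS = 1, y in [1, 16]  -> 2 point(s)
  x = 6: RHS = 0, y in [0]  -> 1 point(s)
  x = 7: RHS = 1, y in [1, 16]  -> 2 point(s)
  x = 9: RHS = 16, y in [4, 13]  -> 2 point(s)
  x = 10: RHS = 8, y in [5, 12]  -> 2 point(s)
  x = 11: RHS = 9, y in [3, 14]  -> 2 point(s)
  x = 12: RHS = 8, y in [5, 12]  -> 2 point(s)
  x = 15: RHS = 2, y in [6, 11]  -> 2 point(s)
  x = 16: RHS = 2, y in [6, 11]  -> 2 point(s)
Affine points: 23. Add the point at infinity: total = 24.

#E(F_17) = 24


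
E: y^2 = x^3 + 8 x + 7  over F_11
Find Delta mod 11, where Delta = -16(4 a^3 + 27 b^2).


4 a^3 + 27 b^2 = 4*8^3 + 27*7^2 = 2048 + 1323 = 3371
Delta = -16 * (3371) = -53936
Delta mod 11 = 8

Delta = 8 (mod 11)


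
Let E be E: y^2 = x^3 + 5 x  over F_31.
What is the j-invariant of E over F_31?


Delta = -16(4 a^3 + 27 b^2) mod 31 = 29
-1728 * (4 a)^3 = -1728 * (4*5)^3 mod 31 = 16
j = 16 * 29^(-1) mod 31 = 23

j = 23 (mod 31)


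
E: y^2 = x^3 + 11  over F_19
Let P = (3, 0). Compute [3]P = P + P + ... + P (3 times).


k = 3 = 11_2 (binary, LSB first: 11)
Double-and-add from P = (3, 0):
  bit 0 = 1: acc = O + (3, 0) = (3, 0)
  bit 1 = 1: acc = (3, 0) + O = (3, 0)

3P = (3, 0)


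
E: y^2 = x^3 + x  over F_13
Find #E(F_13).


For each x in F_13, count y with y^2 = x^3 + 1 x + 0 mod 13:
  x = 0: RHS = 0, y in [0]  -> 1 point(s)
  x = 2: RHS = 10, y in [6, 7]  -> 2 point(s)
  x = 3: RHS = 4, y in [2, 11]  -> 2 point(s)
  x = 4: RHS = 3, y in [4, 9]  -> 2 point(s)
  x = 5: RHS = 0, y in [0]  -> 1 point(s)
  x = 6: RHS = 1, y in [1, 12]  -> 2 point(s)
  x = 7: RHS = 12, y in [5, 8]  -> 2 point(s)
  x = 8: RHS = 0, y in [0]  -> 1 point(s)
  x = 9: RHS = 10, y in [6, 7]  -> 2 point(s)
  x = 10: RHS = 9, y in [3, 10]  -> 2 point(s)
  x = 11: RHS = 3, y in [4, 9]  -> 2 point(s)
Affine points: 19. Add the point at infinity: total = 20.

#E(F_13) = 20


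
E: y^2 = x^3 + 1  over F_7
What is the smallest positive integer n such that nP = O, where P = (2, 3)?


Compute successive multiples of P until we hit O:
  1P = (2, 3)
  2P = (0, 1)
  3P = (6, 0)
  4P = (0, 6)
  5P = (2, 4)
  6P = O

ord(P) = 6


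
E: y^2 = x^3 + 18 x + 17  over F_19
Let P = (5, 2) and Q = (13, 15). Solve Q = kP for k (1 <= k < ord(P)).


Enumerate multiples of P until we hit Q = (13, 15):
  1P = (5, 2)
  2P = (14, 12)
  3P = (1, 13)
  4P = (17, 12)
  5P = (13, 4)
  6P = (7, 7)
  7P = (18, 13)
  8P = (2, 2)
  9P = (12, 17)
  10P = (0, 6)
  11P = (4, 1)
  12P = (11, 11)
  13P = (10, 0)
  14P = (11, 8)
  15P = (4, 18)
  16P = (0, 13)
  17P = (12, 2)
  18P = (2, 17)
  19P = (18, 6)
  20P = (7, 12)
  21P = (13, 15)
Match found at i = 21.

k = 21


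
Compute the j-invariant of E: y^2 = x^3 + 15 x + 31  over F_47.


Delta = -16(4 a^3 + 27 b^2) mod 47 = 11
-1728 * (4 a)^3 = -1728 * (4*15)^3 mod 47 = 9
j = 9 * 11^(-1) mod 47 = 35

j = 35 (mod 47)


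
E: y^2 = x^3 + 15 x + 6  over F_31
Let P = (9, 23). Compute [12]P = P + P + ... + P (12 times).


k = 12 = 1100_2 (binary, LSB first: 0011)
Double-and-add from P = (9, 23):
  bit 0 = 0: acc unchanged = O
  bit 1 = 0: acc unchanged = O
  bit 2 = 1: acc = O + (16, 8) = (16, 8)
  bit 3 = 1: acc = (16, 8) + (7, 12) = (17, 20)

12P = (17, 20)


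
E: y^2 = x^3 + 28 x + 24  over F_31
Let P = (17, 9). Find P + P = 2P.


Doubling: s = (3 x1^2 + a) / (2 y1)
s = (3*17^2 + 28) / (2*9) mod 31 = 17
x3 = s^2 - 2 x1 mod 31 = 17^2 - 2*17 = 7
y3 = s (x1 - x3) - y1 mod 31 = 17 * (17 - 7) - 9 = 6

2P = (7, 6)


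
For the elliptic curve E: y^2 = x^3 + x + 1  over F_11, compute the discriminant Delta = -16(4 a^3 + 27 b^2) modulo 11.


4 a^3 + 27 b^2 = 4*1^3 + 27*1^2 = 4 + 27 = 31
Delta = -16 * (31) = -496
Delta mod 11 = 10

Delta = 10 (mod 11)


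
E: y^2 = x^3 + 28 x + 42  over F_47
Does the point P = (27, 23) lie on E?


Check whether y^2 = x^3 + 28 x + 42 (mod 47) for (x, y) = (27, 23).
LHS: y^2 = 23^2 mod 47 = 12
RHS: x^3 + 28 x + 42 = 27^3 + 28*27 + 42 mod 47 = 36
LHS != RHS

No, not on the curve


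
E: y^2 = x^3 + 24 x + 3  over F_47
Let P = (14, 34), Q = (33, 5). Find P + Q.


P != Q, so use the chord formula.
s = (y2 - y1) / (x2 - x1) = (18) / (19) mod 47 = 43
x3 = s^2 - x1 - x2 mod 47 = 43^2 - 14 - 33 = 16
y3 = s (x1 - x3) - y1 mod 47 = 43 * (14 - 16) - 34 = 21

P + Q = (16, 21)


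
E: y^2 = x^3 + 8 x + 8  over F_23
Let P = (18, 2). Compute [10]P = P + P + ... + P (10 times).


k = 10 = 1010_2 (binary, LSB first: 0101)
Double-and-add from P = (18, 2):
  bit 0 = 0: acc unchanged = O
  bit 1 = 1: acc = O + (5, 9) = (5, 9)
  bit 2 = 0: acc unchanged = (5, 9)
  bit 3 = 1: acc = (5, 9) + (20, 16) = (2, 20)

10P = (2, 20)


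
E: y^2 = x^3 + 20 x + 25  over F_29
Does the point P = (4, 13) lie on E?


Check whether y^2 = x^3 + 20 x + 25 (mod 29) for (x, y) = (4, 13).
LHS: y^2 = 13^2 mod 29 = 24
RHS: x^3 + 20 x + 25 = 4^3 + 20*4 + 25 mod 29 = 24
LHS = RHS

Yes, on the curve


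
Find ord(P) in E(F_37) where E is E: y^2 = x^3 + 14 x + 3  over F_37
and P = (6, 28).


Compute successive multiples of P until we hit O:
  1P = (6, 28)
  2P = (28, 6)
  3P = (4, 7)
  4P = (17, 23)
  5P = (35, 2)
  6P = (32, 17)
  7P = (0, 15)
  8P = (10, 25)
  ... (continuing to 17P)
  17P = O

ord(P) = 17


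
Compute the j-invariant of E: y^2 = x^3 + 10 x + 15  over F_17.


Delta = -16(4 a^3 + 27 b^2) mod 17 = 11
-1728 * (4 a)^3 = -1728 * (4*10)^3 mod 17 = 4
j = 4 * 11^(-1) mod 17 = 5

j = 5 (mod 17)


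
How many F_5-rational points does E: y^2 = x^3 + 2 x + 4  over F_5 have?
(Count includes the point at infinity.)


For each x in F_5, count y with y^2 = x^3 + 2 x + 4 mod 5:
  x = 0: RHS = 4, y in [2, 3]  -> 2 point(s)
  x = 2: RHS = 1, y in [1, 4]  -> 2 point(s)
  x = 4: RHS = 1, y in [1, 4]  -> 2 point(s)
Affine points: 6. Add the point at infinity: total = 7.

#E(F_5) = 7


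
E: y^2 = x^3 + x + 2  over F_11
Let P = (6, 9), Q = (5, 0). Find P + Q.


P != Q, so use the chord formula.
s = (y2 - y1) / (x2 - x1) = (2) / (10) mod 11 = 9
x3 = s^2 - x1 - x2 mod 11 = 9^2 - 6 - 5 = 4
y3 = s (x1 - x3) - y1 mod 11 = 9 * (6 - 4) - 9 = 9

P + Q = (4, 9)


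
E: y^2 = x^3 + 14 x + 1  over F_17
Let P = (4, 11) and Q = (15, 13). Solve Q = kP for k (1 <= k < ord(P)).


Enumerate multiples of P until we hit Q = (15, 13):
  1P = (4, 11)
  2P = (5, 14)
  3P = (0, 1)
  4P = (15, 4)
  5P = (14, 0)
  6P = (15, 13)
Match found at i = 6.

k = 6


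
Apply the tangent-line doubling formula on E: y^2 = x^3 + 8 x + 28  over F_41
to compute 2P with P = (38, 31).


Doubling: s = (3 x1^2 + a) / (2 y1)
s = (3*38^2 + 8) / (2*31) mod 41 = 29
x3 = s^2 - 2 x1 mod 41 = 29^2 - 2*38 = 27
y3 = s (x1 - x3) - y1 mod 41 = 29 * (38 - 27) - 31 = 1

2P = (27, 1)


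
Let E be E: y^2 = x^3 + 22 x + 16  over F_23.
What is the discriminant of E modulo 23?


4 a^3 + 27 b^2 = 4*22^3 + 27*16^2 = 42592 + 6912 = 49504
Delta = -16 * (49504) = -792064
Delta mod 23 = 10

Delta = 10 (mod 23)


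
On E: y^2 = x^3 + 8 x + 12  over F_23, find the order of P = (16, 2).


Compute successive multiples of P until we hit O:
  1P = (16, 2)
  2P = (22, 7)
  3P = (17, 1)
  4P = (14, 19)
  5P = (2, 17)
  6P = (18, 10)
  7P = (5, 19)
  8P = (8, 17)
  ... (continuing to 28P)
  28P = O

ord(P) = 28


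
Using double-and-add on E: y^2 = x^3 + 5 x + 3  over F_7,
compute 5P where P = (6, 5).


k = 5 = 101_2 (binary, LSB first: 101)
Double-and-add from P = (6, 5):
  bit 0 = 1: acc = O + (6, 5) = (6, 5)
  bit 1 = 0: acc unchanged = (6, 5)
  bit 2 = 1: acc = (6, 5) + (6, 5) = (6, 2)

5P = (6, 2)


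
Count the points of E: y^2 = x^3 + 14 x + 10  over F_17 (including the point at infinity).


For each x in F_17, count y with y^2 = x^3 + 14 x + 10 mod 17:
  x = 1: RHS = 8, y in [5, 12]  -> 2 point(s)
  x = 5: RHS = 1, y in [1, 16]  -> 2 point(s)
  x = 6: RHS = 4, y in [2, 15]  -> 2 point(s)
  x = 7: RHS = 9, y in [3, 14]  -> 2 point(s)
  x = 9: RHS = 15, y in [7, 10]  -> 2 point(s)
  x = 11: RHS = 16, y in [4, 13]  -> 2 point(s)
  x = 12: RHS = 2, y in [6, 11]  -> 2 point(s)
  x = 13: RHS = 9, y in [3, 14]  -> 2 point(s)
  x = 14: RHS = 9, y in [3, 14]  -> 2 point(s)
  x = 15: RHS = 8, y in [5, 12]  -> 2 point(s)
Affine points: 20. Add the point at infinity: total = 21.

#E(F_17) = 21


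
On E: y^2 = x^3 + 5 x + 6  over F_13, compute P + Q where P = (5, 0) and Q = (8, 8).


P != Q, so use the chord formula.
s = (y2 - y1) / (x2 - x1) = (8) / (3) mod 13 = 7
x3 = s^2 - x1 - x2 mod 13 = 7^2 - 5 - 8 = 10
y3 = s (x1 - x3) - y1 mod 13 = 7 * (5 - 10) - 0 = 4

P + Q = (10, 4)


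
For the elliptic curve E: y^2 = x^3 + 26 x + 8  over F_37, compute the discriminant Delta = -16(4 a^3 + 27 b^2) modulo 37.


4 a^3 + 27 b^2 = 4*26^3 + 27*8^2 = 70304 + 1728 = 72032
Delta = -16 * (72032) = -1152512
Delta mod 37 = 1

Delta = 1 (mod 37)


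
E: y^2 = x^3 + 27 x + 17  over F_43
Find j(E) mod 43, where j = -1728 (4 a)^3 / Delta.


Delta = -16(4 a^3 + 27 b^2) mod 43 = 40
-1728 * (4 a)^3 = -1728 * (4*27)^3 mod 43 = 42
j = 42 * 40^(-1) mod 43 = 29

j = 29 (mod 43)


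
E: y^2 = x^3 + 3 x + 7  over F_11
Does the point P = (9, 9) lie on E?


Check whether y^2 = x^3 + 3 x + 7 (mod 11) for (x, y) = (9, 9).
LHS: y^2 = 9^2 mod 11 = 4
RHS: x^3 + 3 x + 7 = 9^3 + 3*9 + 7 mod 11 = 4
LHS = RHS

Yes, on the curve


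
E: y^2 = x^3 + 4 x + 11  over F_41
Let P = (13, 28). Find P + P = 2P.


Doubling: s = (3 x1^2 + a) / (2 y1)
s = (3*13^2 + 4) / (2*28) mod 41 = 4
x3 = s^2 - 2 x1 mod 41 = 4^2 - 2*13 = 31
y3 = s (x1 - x3) - y1 mod 41 = 4 * (13 - 31) - 28 = 23

2P = (31, 23)


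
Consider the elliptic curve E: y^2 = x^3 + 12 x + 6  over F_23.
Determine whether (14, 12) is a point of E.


Check whether y^2 = x^3 + 12 x + 6 (mod 23) for (x, y) = (14, 12).
LHS: y^2 = 12^2 mod 23 = 6
RHS: x^3 + 12 x + 6 = 14^3 + 12*14 + 6 mod 23 = 20
LHS != RHS

No, not on the curve


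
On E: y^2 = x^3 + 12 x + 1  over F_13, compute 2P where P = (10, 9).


Doubling: s = (3 x1^2 + a) / (2 y1)
s = (3*10^2 + 12) / (2*9) mod 13 = 0
x3 = s^2 - 2 x1 mod 13 = 0^2 - 2*10 = 6
y3 = s (x1 - x3) - y1 mod 13 = 0 * (10 - 6) - 9 = 4

2P = (6, 4)


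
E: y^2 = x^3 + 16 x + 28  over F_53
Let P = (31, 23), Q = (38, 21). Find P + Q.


P != Q, so use the chord formula.
s = (y2 - y1) / (x2 - x1) = (51) / (7) mod 53 = 30
x3 = s^2 - x1 - x2 mod 53 = 30^2 - 31 - 38 = 36
y3 = s (x1 - x3) - y1 mod 53 = 30 * (31 - 36) - 23 = 39

P + Q = (36, 39)


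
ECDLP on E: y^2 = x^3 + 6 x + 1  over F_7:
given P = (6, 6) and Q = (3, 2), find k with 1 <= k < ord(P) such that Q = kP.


Enumerate multiples of P until we hit Q = (3, 2):
  1P = (6, 6)
  2P = (3, 5)
  3P = (2, 0)
  4P = (3, 2)
Match found at i = 4.

k = 4


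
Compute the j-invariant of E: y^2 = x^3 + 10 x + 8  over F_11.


Delta = -16(4 a^3 + 27 b^2) mod 11 = 4
-1728 * (4 a)^3 = -1728 * (4*10)^3 mod 11 = 9
j = 9 * 4^(-1) mod 11 = 5

j = 5 (mod 11)


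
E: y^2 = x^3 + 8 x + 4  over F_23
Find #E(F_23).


For each x in F_23, count y with y^2 = x^3 + 8 x + 4 mod 23:
  x = 0: RHS = 4, y in [2, 21]  -> 2 point(s)
  x = 1: RHS = 13, y in [6, 17]  -> 2 point(s)
  x = 3: RHS = 9, y in [3, 20]  -> 2 point(s)
  x = 4: RHS = 8, y in [10, 13]  -> 2 point(s)
  x = 5: RHS = 8, y in [10, 13]  -> 2 point(s)
  x = 7: RHS = 12, y in [9, 14]  -> 2 point(s)
  x = 9: RHS = 0, y in [0]  -> 1 point(s)
  x = 10: RHS = 3, y in [7, 16]  -> 2 point(s)
  x = 14: RHS = 8, y in [10, 13]  -> 2 point(s)
  x = 15: RHS = 3, y in [7, 16]  -> 2 point(s)
  x = 17: RHS = 16, y in [4, 19]  -> 2 point(s)
  x = 18: RHS = 0, y in [0]  -> 1 point(s)
  x = 19: RHS = 0, y in [0]  -> 1 point(s)
  x = 21: RHS = 3, y in [7, 16]  -> 2 point(s)
  x = 22: RHS = 18, y in [8, 15]  -> 2 point(s)
Affine points: 27. Add the point at infinity: total = 28.

#E(F_23) = 28


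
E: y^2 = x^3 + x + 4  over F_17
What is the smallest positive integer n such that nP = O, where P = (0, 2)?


Compute successive multiples of P until we hit O:
  1P = (0, 2)
  2P = (16, 11)
  3P = (14, 5)
  4P = (4, 2)
  5P = (13, 15)
  6P = (5, 10)
  7P = (3, 0)
  8P = (5, 7)
  ... (continuing to 14P)
  14P = O

ord(P) = 14


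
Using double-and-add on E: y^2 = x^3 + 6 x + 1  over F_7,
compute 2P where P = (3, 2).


k = 2 = 10_2 (binary, LSB first: 01)
Double-and-add from P = (3, 2):
  bit 0 = 0: acc unchanged = O
  bit 1 = 1: acc = O + (3, 5) = (3, 5)

2P = (3, 5)


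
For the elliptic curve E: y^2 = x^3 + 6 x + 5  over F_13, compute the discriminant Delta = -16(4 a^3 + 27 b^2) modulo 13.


4 a^3 + 27 b^2 = 4*6^3 + 27*5^2 = 864 + 675 = 1539
Delta = -16 * (1539) = -24624
Delta mod 13 = 11

Delta = 11 (mod 13)


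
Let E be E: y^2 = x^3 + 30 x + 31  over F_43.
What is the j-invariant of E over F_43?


Delta = -16(4 a^3 + 27 b^2) mod 43 = 11
-1728 * (4 a)^3 = -1728 * (4*30)^3 mod 43 = 27
j = 27 * 11^(-1) mod 43 = 22

j = 22 (mod 43)


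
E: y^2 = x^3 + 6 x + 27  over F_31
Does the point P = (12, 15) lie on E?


Check whether y^2 = x^3 + 6 x + 27 (mod 31) for (x, y) = (12, 15).
LHS: y^2 = 15^2 mod 31 = 8
RHS: x^3 + 6 x + 27 = 12^3 + 6*12 + 27 mod 31 = 29
LHS != RHS

No, not on the curve


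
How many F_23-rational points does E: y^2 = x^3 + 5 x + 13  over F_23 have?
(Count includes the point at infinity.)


For each x in F_23, count y with y^2 = x^3 + 5 x + 13 mod 23:
  x = 0: RHS = 13, y in [6, 17]  -> 2 point(s)
  x = 2: RHS = 8, y in [10, 13]  -> 2 point(s)
  x = 3: RHS = 9, y in [3, 20]  -> 2 point(s)
  x = 5: RHS = 2, y in [5, 18]  -> 2 point(s)
  x = 6: RHS = 6, y in [11, 12]  -> 2 point(s)
  x = 7: RHS = 0, y in [0]  -> 1 point(s)
  x = 8: RHS = 13, y in [6, 17]  -> 2 point(s)
  x = 15: RHS = 13, y in [6, 17]  -> 2 point(s)
  x = 16: RHS = 3, y in [7, 16]  -> 2 point(s)
  x = 18: RHS = 1, y in [1, 22]  -> 2 point(s)
  x = 21: RHS = 18, y in [8, 15]  -> 2 point(s)
Affine points: 21. Add the point at infinity: total = 22.

#E(F_23) = 22


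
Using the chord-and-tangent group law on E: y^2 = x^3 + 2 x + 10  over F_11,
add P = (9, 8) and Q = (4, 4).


P != Q, so use the chord formula.
s = (y2 - y1) / (x2 - x1) = (7) / (6) mod 11 = 3
x3 = s^2 - x1 - x2 mod 11 = 3^2 - 9 - 4 = 7
y3 = s (x1 - x3) - y1 mod 11 = 3 * (9 - 7) - 8 = 9

P + Q = (7, 9)


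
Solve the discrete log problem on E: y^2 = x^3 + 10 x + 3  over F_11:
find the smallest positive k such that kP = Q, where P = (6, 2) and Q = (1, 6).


Enumerate multiples of P until we hit Q = (1, 6):
  1P = (6, 2)
  2P = (3, 4)
  3P = (0, 5)
  4P = (8, 10)
  5P = (2, 3)
  6P = (1, 5)
  7P = (7, 3)
  8P = (10, 5)
  9P = (10, 6)
  10P = (7, 8)
  11P = (1, 6)
Match found at i = 11.

k = 11


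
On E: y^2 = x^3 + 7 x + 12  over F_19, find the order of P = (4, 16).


Compute successive multiples of P until we hit O:
  1P = (4, 16)
  2P = (9, 14)
  3P = (13, 18)
  4P = (18, 2)
  5P = (17, 16)
  6P = (17, 3)
  7P = (18, 17)
  8P = (13, 1)
  ... (continuing to 11P)
  11P = O

ord(P) = 11


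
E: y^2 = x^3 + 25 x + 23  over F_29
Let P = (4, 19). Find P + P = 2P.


Doubling: s = (3 x1^2 + a) / (2 y1)
s = (3*4^2 + 25) / (2*19) mod 29 = 21
x3 = s^2 - 2 x1 mod 29 = 21^2 - 2*4 = 27
y3 = s (x1 - x3) - y1 mod 29 = 21 * (4 - 27) - 19 = 20

2P = (27, 20)


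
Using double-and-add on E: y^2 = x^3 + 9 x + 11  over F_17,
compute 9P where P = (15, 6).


k = 9 = 1001_2 (binary, LSB first: 1001)
Double-and-add from P = (15, 6):
  bit 0 = 1: acc = O + (15, 6) = (15, 6)
  bit 1 = 0: acc unchanged = (15, 6)
  bit 2 = 0: acc unchanged = (15, 6)
  bit 3 = 1: acc = (15, 6) + (16, 16) = (1, 15)

9P = (1, 15)


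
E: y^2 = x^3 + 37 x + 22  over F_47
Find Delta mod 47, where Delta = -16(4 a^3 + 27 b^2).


4 a^3 + 27 b^2 = 4*37^3 + 27*22^2 = 202612 + 13068 = 215680
Delta = -16 * (215680) = -3450880
Delta mod 47 = 1

Delta = 1 (mod 47)


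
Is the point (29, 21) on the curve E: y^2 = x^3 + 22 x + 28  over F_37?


Check whether y^2 = x^3 + 22 x + 28 (mod 37) for (x, y) = (29, 21).
LHS: y^2 = 21^2 mod 37 = 34
RHS: x^3 + 22 x + 28 = 29^3 + 22*29 + 28 mod 37 = 6
LHS != RHS

No, not on the curve


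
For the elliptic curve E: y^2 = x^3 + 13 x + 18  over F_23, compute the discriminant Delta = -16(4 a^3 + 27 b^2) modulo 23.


4 a^3 + 27 b^2 = 4*13^3 + 27*18^2 = 8788 + 8748 = 17536
Delta = -16 * (17536) = -280576
Delta mod 23 = 1

Delta = 1 (mod 23)


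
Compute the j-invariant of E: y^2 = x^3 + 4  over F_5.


Delta = -16(4 a^3 + 27 b^2) mod 5 = 3
-1728 * (4 a)^3 = -1728 * (4*0)^3 mod 5 = 0
j = 0 * 3^(-1) mod 5 = 0

j = 0 (mod 5)


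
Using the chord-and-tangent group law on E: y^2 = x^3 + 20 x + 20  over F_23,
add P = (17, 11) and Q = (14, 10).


P != Q, so use the chord formula.
s = (y2 - y1) / (x2 - x1) = (22) / (20) mod 23 = 8
x3 = s^2 - x1 - x2 mod 23 = 8^2 - 17 - 14 = 10
y3 = s (x1 - x3) - y1 mod 23 = 8 * (17 - 10) - 11 = 22

P + Q = (10, 22)


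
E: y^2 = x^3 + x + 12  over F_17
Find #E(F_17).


For each x in F_17, count y with y^2 = x^3 + 1 x + 12 mod 17:
  x = 3: RHS = 8, y in [5, 12]  -> 2 point(s)
  x = 6: RHS = 13, y in [8, 9]  -> 2 point(s)
  x = 9: RHS = 2, y in [6, 11]  -> 2 point(s)
  x = 10: RHS = 2, y in [6, 11]  -> 2 point(s)
  x = 12: RHS = 1, y in [1, 16]  -> 2 point(s)
  x = 14: RHS = 16, y in [4, 13]  -> 2 point(s)
  x = 15: RHS = 2, y in [6, 11]  -> 2 point(s)
Affine points: 14. Add the point at infinity: total = 15.

#E(F_17) = 15


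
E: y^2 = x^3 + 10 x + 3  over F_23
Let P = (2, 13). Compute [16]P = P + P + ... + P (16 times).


k = 16 = 10000_2 (binary, LSB first: 00001)
Double-and-add from P = (2, 13):
  bit 0 = 0: acc unchanged = O
  bit 1 = 0: acc unchanged = O
  bit 2 = 0: acc unchanged = O
  bit 3 = 0: acc unchanged = O
  bit 4 = 1: acc = O + (16, 21) = (16, 21)

16P = (16, 21)


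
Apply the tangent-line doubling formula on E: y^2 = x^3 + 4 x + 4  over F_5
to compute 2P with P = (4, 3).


Doubling: s = (3 x1^2 + a) / (2 y1)
s = (3*4^2 + 4) / (2*3) mod 5 = 2
x3 = s^2 - 2 x1 mod 5 = 2^2 - 2*4 = 1
y3 = s (x1 - x3) - y1 mod 5 = 2 * (4 - 1) - 3 = 3

2P = (1, 3)


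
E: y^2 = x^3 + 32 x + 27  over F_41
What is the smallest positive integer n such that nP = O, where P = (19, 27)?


Compute successive multiples of P until we hit O:
  1P = (19, 27)
  2P = (24, 33)
  3P = (6, 5)
  4P = (39, 18)
  5P = (20, 37)
  6P = (20, 4)
  7P = (39, 23)
  8P = (6, 36)
  ... (continuing to 11P)
  11P = O

ord(P) = 11


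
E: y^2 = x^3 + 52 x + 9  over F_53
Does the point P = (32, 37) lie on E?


Check whether y^2 = x^3 + 52 x + 9 (mod 53) for (x, y) = (32, 37).
LHS: y^2 = 37^2 mod 53 = 44
RHS: x^3 + 52 x + 9 = 32^3 + 52*32 + 9 mod 53 = 44
LHS = RHS

Yes, on the curve


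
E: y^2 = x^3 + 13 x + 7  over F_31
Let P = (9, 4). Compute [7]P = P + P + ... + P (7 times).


k = 7 = 111_2 (binary, LSB first: 111)
Double-and-add from P = (9, 4):
  bit 0 = 1: acc = O + (9, 4) = (9, 4)
  bit 1 = 1: acc = (9, 4) + (14, 22) = (16, 8)
  bit 2 = 1: acc = (16, 8) + (0, 10) = (0, 21)

7P = (0, 21)


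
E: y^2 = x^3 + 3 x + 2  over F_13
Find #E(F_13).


For each x in F_13, count y with y^2 = x^3 + 3 x + 2 mod 13:
  x = 2: RHS = 3, y in [4, 9]  -> 2 point(s)
  x = 3: RHS = 12, y in [5, 8]  -> 2 point(s)
  x = 4: RHS = 0, y in [0]  -> 1 point(s)
  x = 5: RHS = 12, y in [5, 8]  -> 2 point(s)
  x = 9: RHS = 4, y in [2, 11]  -> 2 point(s)
  x = 11: RHS = 1, y in [1, 12]  -> 2 point(s)
Affine points: 11. Add the point at infinity: total = 12.

#E(F_13) = 12


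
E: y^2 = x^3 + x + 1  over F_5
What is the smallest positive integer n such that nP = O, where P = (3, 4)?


Compute successive multiples of P until we hit O:
  1P = (3, 4)
  2P = (0, 4)
  3P = (2, 1)
  4P = (4, 3)
  5P = (4, 2)
  6P = (2, 4)
  7P = (0, 1)
  8P = (3, 1)
  ... (continuing to 9P)
  9P = O

ord(P) = 9


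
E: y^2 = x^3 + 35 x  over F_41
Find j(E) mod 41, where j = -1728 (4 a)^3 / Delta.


Delta = -16(4 a^3 + 27 b^2) mod 41 = 7
-1728 * (4 a)^3 = -1728 * (4*35)^3 mod 41 = 1
j = 1 * 7^(-1) mod 41 = 6

j = 6 (mod 41)


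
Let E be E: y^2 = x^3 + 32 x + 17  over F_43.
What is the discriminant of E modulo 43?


4 a^3 + 27 b^2 = 4*32^3 + 27*17^2 = 131072 + 7803 = 138875
Delta = -16 * (138875) = -2222000
Delta mod 43 = 25

Delta = 25 (mod 43)


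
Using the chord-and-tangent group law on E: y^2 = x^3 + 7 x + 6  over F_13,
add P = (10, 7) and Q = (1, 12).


P != Q, so use the chord formula.
s = (y2 - y1) / (x2 - x1) = (5) / (4) mod 13 = 11
x3 = s^2 - x1 - x2 mod 13 = 11^2 - 10 - 1 = 6
y3 = s (x1 - x3) - y1 mod 13 = 11 * (10 - 6) - 7 = 11

P + Q = (6, 11)


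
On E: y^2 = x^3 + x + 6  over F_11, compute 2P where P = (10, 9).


Doubling: s = (3 x1^2 + a) / (2 y1)
s = (3*10^2 + 1) / (2*9) mod 11 = 10
x3 = s^2 - 2 x1 mod 11 = 10^2 - 2*10 = 3
y3 = s (x1 - x3) - y1 mod 11 = 10 * (10 - 3) - 9 = 6

2P = (3, 6)


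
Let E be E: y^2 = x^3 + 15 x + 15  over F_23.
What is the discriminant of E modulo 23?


4 a^3 + 27 b^2 = 4*15^3 + 27*15^2 = 13500 + 6075 = 19575
Delta = -16 * (19575) = -313200
Delta mod 23 = 14

Delta = 14 (mod 23)


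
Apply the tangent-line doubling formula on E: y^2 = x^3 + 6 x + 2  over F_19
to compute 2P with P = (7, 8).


Doubling: s = (3 x1^2 + a) / (2 y1)
s = (3*7^2 + 6) / (2*8) mod 19 = 6
x3 = s^2 - 2 x1 mod 19 = 6^2 - 2*7 = 3
y3 = s (x1 - x3) - y1 mod 19 = 6 * (7 - 3) - 8 = 16

2P = (3, 16)


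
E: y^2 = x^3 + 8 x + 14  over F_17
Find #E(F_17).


For each x in F_17, count y with y^2 = x^3 + 8 x + 14 mod 17:
  x = 2: RHS = 4, y in [2, 15]  -> 2 point(s)
  x = 4: RHS = 8, y in [5, 12]  -> 2 point(s)
  x = 5: RHS = 9, y in [3, 14]  -> 2 point(s)
  x = 9: RHS = 16, y in [4, 13]  -> 2 point(s)
  x = 12: RHS = 2, y in [6, 11]  -> 2 point(s)
Affine points: 10. Add the point at infinity: total = 11.

#E(F_17) = 11


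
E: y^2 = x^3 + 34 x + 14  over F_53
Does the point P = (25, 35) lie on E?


Check whether y^2 = x^3 + 34 x + 14 (mod 53) for (x, y) = (25, 35).
LHS: y^2 = 35^2 mod 53 = 6
RHS: x^3 + 34 x + 14 = 25^3 + 34*25 + 14 mod 53 = 6
LHS = RHS

Yes, on the curve


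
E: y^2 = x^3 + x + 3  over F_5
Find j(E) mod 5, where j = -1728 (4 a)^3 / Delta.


Delta = -16(4 a^3 + 27 b^2) mod 5 = 3
-1728 * (4 a)^3 = -1728 * (4*1)^3 mod 5 = 3
j = 3 * 3^(-1) mod 5 = 1

j = 1 (mod 5)


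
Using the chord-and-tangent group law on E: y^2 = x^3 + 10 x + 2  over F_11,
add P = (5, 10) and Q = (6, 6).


P != Q, so use the chord formula.
s = (y2 - y1) / (x2 - x1) = (7) / (1) mod 11 = 7
x3 = s^2 - x1 - x2 mod 11 = 7^2 - 5 - 6 = 5
y3 = s (x1 - x3) - y1 mod 11 = 7 * (5 - 5) - 10 = 1

P + Q = (5, 1)


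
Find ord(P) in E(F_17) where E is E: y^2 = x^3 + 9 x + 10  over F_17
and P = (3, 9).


Compute successive multiples of P until we hit O:
  1P = (3, 9)
  2P = (15, 1)
  3P = (7, 5)
  4P = (8, 13)
  5P = (8, 4)
  6P = (7, 12)
  7P = (15, 16)
  8P = (3, 8)
  ... (continuing to 9P)
  9P = O

ord(P) = 9


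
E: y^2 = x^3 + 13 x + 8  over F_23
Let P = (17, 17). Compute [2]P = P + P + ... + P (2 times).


k = 2 = 10_2 (binary, LSB first: 01)
Double-and-add from P = (17, 17):
  bit 0 = 0: acc unchanged = O
  bit 1 = 1: acc = O + (18, 18) = (18, 18)

2P = (18, 18)


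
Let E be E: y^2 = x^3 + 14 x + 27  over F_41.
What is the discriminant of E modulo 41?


4 a^3 + 27 b^2 = 4*14^3 + 27*27^2 = 10976 + 19683 = 30659
Delta = -16 * (30659) = -490544
Delta mod 41 = 21

Delta = 21 (mod 41)


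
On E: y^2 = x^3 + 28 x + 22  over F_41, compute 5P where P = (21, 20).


k = 5 = 101_2 (binary, LSB first: 101)
Double-and-add from P = (21, 20):
  bit 0 = 1: acc = O + (21, 20) = (21, 20)
  bit 1 = 0: acc unchanged = (21, 20)
  bit 2 = 1: acc = (21, 20) + (3, 25) = (21, 21)

5P = (21, 21)


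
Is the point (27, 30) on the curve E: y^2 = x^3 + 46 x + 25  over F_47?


Check whether y^2 = x^3 + 46 x + 25 (mod 47) for (x, y) = (27, 30).
LHS: y^2 = 30^2 mod 47 = 7
RHS: x^3 + 46 x + 25 = 27^3 + 46*27 + 25 mod 47 = 35
LHS != RHS

No, not on the curve


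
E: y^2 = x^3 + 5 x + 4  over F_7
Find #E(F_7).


For each x in F_7, count y with y^2 = x^3 + 5 x + 4 mod 7:
  x = 0: RHS = 4, y in [2, 5]  -> 2 point(s)
  x = 2: RHS = 1, y in [1, 6]  -> 2 point(s)
  x = 3: RHS = 4, y in [2, 5]  -> 2 point(s)
  x = 4: RHS = 4, y in [2, 5]  -> 2 point(s)
  x = 5: RHS = 0, y in [0]  -> 1 point(s)
Affine points: 9. Add the point at infinity: total = 10.

#E(F_7) = 10


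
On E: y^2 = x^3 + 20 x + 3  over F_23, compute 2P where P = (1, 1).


Doubling: s = (3 x1^2 + a) / (2 y1)
s = (3*1^2 + 20) / (2*1) mod 23 = 0
x3 = s^2 - 2 x1 mod 23 = 0^2 - 2*1 = 21
y3 = s (x1 - x3) - y1 mod 23 = 0 * (1 - 21) - 1 = 22

2P = (21, 22)


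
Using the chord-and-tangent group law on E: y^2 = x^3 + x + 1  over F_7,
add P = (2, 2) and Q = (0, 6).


P != Q, so use the chord formula.
s = (y2 - y1) / (x2 - x1) = (4) / (5) mod 7 = 5
x3 = s^2 - x1 - x2 mod 7 = 5^2 - 2 - 0 = 2
y3 = s (x1 - x3) - y1 mod 7 = 5 * (2 - 2) - 2 = 5

P + Q = (2, 5)


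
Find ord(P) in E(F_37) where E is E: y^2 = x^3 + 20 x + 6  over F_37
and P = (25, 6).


Compute successive multiples of P until we hit O:
  1P = (25, 6)
  2P = (8, 30)
  3P = (1, 8)
  4P = (20, 9)
  5P = (19, 20)
  6P = (19, 17)
  7P = (20, 28)
  8P = (1, 29)
  ... (continuing to 11P)
  11P = O

ord(P) = 11


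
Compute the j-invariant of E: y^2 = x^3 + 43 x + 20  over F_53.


Delta = -16(4 a^3 + 27 b^2) mod 53 = 9
-1728 * (4 a)^3 = -1728 * (4*43)^3 mod 53 = 27
j = 27 * 9^(-1) mod 53 = 3

j = 3 (mod 53)


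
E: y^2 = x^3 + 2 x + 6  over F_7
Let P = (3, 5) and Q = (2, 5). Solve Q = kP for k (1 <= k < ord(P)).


Enumerate multiples of P until we hit Q = (2, 5):
  1P = (3, 5)
  2P = (5, 6)
  3P = (1, 3)
  4P = (4, 1)
  5P = (2, 5)
Match found at i = 5.

k = 5


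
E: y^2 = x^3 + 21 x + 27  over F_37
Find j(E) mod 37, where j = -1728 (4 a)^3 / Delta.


Delta = -16(4 a^3 + 27 b^2) mod 37 = 15
-1728 * (4 a)^3 = -1728 * (4*21)^3 mod 37 = 11
j = 11 * 15^(-1) mod 37 = 18

j = 18 (mod 37)


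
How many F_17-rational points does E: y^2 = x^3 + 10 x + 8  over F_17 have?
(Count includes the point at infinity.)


For each x in F_17, count y with y^2 = x^3 + 10 x + 8 mod 17:
  x = 0: RHS = 8, y in [5, 12]  -> 2 point(s)
  x = 1: RHS = 2, y in [6, 11]  -> 2 point(s)
  x = 2: RHS = 2, y in [6, 11]  -> 2 point(s)
  x = 5: RHS = 13, y in [8, 9]  -> 2 point(s)
  x = 7: RHS = 13, y in [8, 9]  -> 2 point(s)
  x = 11: RHS = 4, y in [2, 15]  -> 2 point(s)
  x = 14: RHS = 2, y in [6, 11]  -> 2 point(s)
Affine points: 14. Add the point at infinity: total = 15.

#E(F_17) = 15


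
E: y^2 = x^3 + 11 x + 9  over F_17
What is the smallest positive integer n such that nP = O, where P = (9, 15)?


Compute successive multiples of P until we hit O:
  1P = (9, 15)
  2P = (15, 9)
  3P = (11, 4)
  4P = (6, 11)
  5P = (0, 14)
  6P = (12, 13)
  7P = (4, 10)
  8P = (5, 6)
  ... (continuing to 24P)
  24P = O

ord(P) = 24


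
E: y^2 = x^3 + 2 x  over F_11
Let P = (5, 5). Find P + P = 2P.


Doubling: s = (3 x1^2 + a) / (2 y1)
s = (3*5^2 + 2) / (2*5) mod 11 = 0
x3 = s^2 - 2 x1 mod 11 = 0^2 - 2*5 = 1
y3 = s (x1 - x3) - y1 mod 11 = 0 * (5 - 1) - 5 = 6

2P = (1, 6)


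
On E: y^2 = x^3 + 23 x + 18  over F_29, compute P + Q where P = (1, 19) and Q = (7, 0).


P != Q, so use the chord formula.
s = (y2 - y1) / (x2 - x1) = (10) / (6) mod 29 = 21
x3 = s^2 - x1 - x2 mod 29 = 21^2 - 1 - 7 = 27
y3 = s (x1 - x3) - y1 mod 29 = 21 * (1 - 27) - 19 = 15

P + Q = (27, 15)


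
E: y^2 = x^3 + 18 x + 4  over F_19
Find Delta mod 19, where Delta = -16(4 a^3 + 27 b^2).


4 a^3 + 27 b^2 = 4*18^3 + 27*4^2 = 23328 + 432 = 23760
Delta = -16 * (23760) = -380160
Delta mod 19 = 11

Delta = 11 (mod 19)


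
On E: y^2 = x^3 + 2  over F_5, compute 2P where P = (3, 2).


k = 2 = 10_2 (binary, LSB first: 01)
Double-and-add from P = (3, 2):
  bit 0 = 0: acc unchanged = O
  bit 1 = 1: acc = O + (3, 3) = (3, 3)

2P = (3, 3)


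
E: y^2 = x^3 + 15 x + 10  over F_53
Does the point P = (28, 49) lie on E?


Check whether y^2 = x^3 + 15 x + 10 (mod 53) for (x, y) = (28, 49).
LHS: y^2 = 49^2 mod 53 = 16
RHS: x^3 + 15 x + 10 = 28^3 + 15*28 + 10 mod 53 = 16
LHS = RHS

Yes, on the curve


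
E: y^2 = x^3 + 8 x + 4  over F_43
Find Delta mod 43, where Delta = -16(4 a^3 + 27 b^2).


4 a^3 + 27 b^2 = 4*8^3 + 27*4^2 = 2048 + 432 = 2480
Delta = -16 * (2480) = -39680
Delta mod 43 = 9

Delta = 9 (mod 43)


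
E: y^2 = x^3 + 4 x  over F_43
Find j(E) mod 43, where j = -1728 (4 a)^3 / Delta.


Delta = -16(4 a^3 + 27 b^2) mod 43 = 32
-1728 * (4 a)^3 = -1728 * (4*4)^3 mod 43 = 41
j = 41 * 32^(-1) mod 43 = 8

j = 8 (mod 43)


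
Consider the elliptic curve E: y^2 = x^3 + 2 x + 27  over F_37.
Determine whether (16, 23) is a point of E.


Check whether y^2 = x^3 + 2 x + 27 (mod 37) for (x, y) = (16, 23).
LHS: y^2 = 23^2 mod 37 = 11
RHS: x^3 + 2 x + 27 = 16^3 + 2*16 + 27 mod 37 = 11
LHS = RHS

Yes, on the curve


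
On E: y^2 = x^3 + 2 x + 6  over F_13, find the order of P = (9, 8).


Compute successive multiples of P until we hit O:
  1P = (9, 8)
  2P = (7, 8)
  3P = (10, 5)
  4P = (3, 0)
  5P = (10, 8)
  6P = (7, 5)
  7P = (9, 5)
  8P = O

ord(P) = 8


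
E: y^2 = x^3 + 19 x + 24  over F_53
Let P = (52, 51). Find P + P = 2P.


Doubling: s = (3 x1^2 + a) / (2 y1)
s = (3*52^2 + 19) / (2*51) mod 53 = 21
x3 = s^2 - 2 x1 mod 53 = 21^2 - 2*52 = 19
y3 = s (x1 - x3) - y1 mod 53 = 21 * (52 - 19) - 51 = 6

2P = (19, 6)


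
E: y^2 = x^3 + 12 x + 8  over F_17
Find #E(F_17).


For each x in F_17, count y with y^2 = x^3 + 12 x + 8 mod 17:
  x = 0: RHS = 8, y in [5, 12]  -> 2 point(s)
  x = 1: RHS = 4, y in [2, 15]  -> 2 point(s)
  x = 4: RHS = 1, y in [1, 16]  -> 2 point(s)
  x = 8: RHS = 4, y in [2, 15]  -> 2 point(s)
  x = 11: RHS = 9, y in [3, 14]  -> 2 point(s)
  x = 13: RHS = 15, y in [7, 10]  -> 2 point(s)
  x = 14: RHS = 13, y in [8, 9]  -> 2 point(s)
Affine points: 14. Add the point at infinity: total = 15.

#E(F_17) = 15


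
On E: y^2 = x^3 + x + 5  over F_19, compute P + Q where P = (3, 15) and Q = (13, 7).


P != Q, so use the chord formula.
s = (y2 - y1) / (x2 - x1) = (11) / (10) mod 19 = 3
x3 = s^2 - x1 - x2 mod 19 = 3^2 - 3 - 13 = 12
y3 = s (x1 - x3) - y1 mod 19 = 3 * (3 - 12) - 15 = 15

P + Q = (12, 15)


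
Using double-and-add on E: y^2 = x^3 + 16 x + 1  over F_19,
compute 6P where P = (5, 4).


k = 6 = 110_2 (binary, LSB first: 011)
Double-and-add from P = (5, 4):
  bit 0 = 0: acc unchanged = O
  bit 1 = 1: acc = O + (14, 10) = (14, 10)
  bit 2 = 1: acc = (14, 10) + (7, 0) = (14, 9)

6P = (14, 9)


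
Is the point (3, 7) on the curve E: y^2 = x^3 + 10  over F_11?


Check whether y^2 = x^3 + 0 x + 10 (mod 11) for (x, y) = (3, 7).
LHS: y^2 = 7^2 mod 11 = 5
RHS: x^3 + 0 x + 10 = 3^3 + 0*3 + 10 mod 11 = 4
LHS != RHS

No, not on the curve


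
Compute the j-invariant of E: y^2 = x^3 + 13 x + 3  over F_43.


Delta = -16(4 a^3 + 27 b^2) mod 43 = 27
-1728 * (4 a)^3 = -1728 * (4*13)^3 mod 43 = 16
j = 16 * 27^(-1) mod 43 = 42

j = 42 (mod 43)


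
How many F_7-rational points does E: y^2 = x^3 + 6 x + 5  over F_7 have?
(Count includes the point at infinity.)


For each x in F_7, count y with y^2 = x^3 + 6 x + 5 mod 7:
  x = 2: RHS = 4, y in [2, 5]  -> 2 point(s)
  x = 3: RHS = 1, y in [1, 6]  -> 2 point(s)
  x = 4: RHS = 2, y in [3, 4]  -> 2 point(s)
Affine points: 6. Add the point at infinity: total = 7.

#E(F_7) = 7


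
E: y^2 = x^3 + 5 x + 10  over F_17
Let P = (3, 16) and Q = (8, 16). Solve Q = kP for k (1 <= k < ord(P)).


Enumerate multiples of P until we hit Q = (8, 16):
  1P = (3, 16)
  2P = (12, 9)
  3P = (11, 11)
  4P = (1, 4)
  5P = (15, 14)
  6P = (8, 16)
Match found at i = 6.

k = 6


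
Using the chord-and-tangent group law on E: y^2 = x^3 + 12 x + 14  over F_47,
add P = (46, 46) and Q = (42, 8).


P != Q, so use the chord formula.
s = (y2 - y1) / (x2 - x1) = (9) / (43) mod 47 = 33
x3 = s^2 - x1 - x2 mod 47 = 33^2 - 46 - 42 = 14
y3 = s (x1 - x3) - y1 mod 47 = 33 * (46 - 14) - 46 = 23

P + Q = (14, 23)


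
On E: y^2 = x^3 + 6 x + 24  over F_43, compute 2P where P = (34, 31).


Doubling: s = (3 x1^2 + a) / (2 y1)
s = (3*34^2 + 6) / (2*31) mod 43 = 38
x3 = s^2 - 2 x1 mod 43 = 38^2 - 2*34 = 0
y3 = s (x1 - x3) - y1 mod 43 = 38 * (34 - 0) - 31 = 14

2P = (0, 14)


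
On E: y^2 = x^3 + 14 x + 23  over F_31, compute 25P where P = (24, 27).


k = 25 = 11001_2 (binary, LSB first: 10011)
Double-and-add from P = (24, 27):
  bit 0 = 1: acc = O + (24, 27) = (24, 27)
  bit 1 = 0: acc unchanged = (24, 27)
  bit 2 = 0: acc unchanged = (24, 27)
  bit 3 = 1: acc = (24, 27) + (25, 23) = (29, 24)
  bit 4 = 1: acc = (29, 24) + (28, 27) = (14, 24)

25P = (14, 24)


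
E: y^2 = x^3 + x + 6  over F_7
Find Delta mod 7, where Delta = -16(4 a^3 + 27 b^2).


4 a^3 + 27 b^2 = 4*1^3 + 27*6^2 = 4 + 972 = 976
Delta = -16 * (976) = -15616
Delta mod 7 = 1

Delta = 1 (mod 7)


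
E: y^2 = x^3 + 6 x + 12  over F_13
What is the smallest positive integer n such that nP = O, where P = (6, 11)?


Compute successive multiples of P until we hit O:
  1P = (6, 11)
  2P = (4, 10)
  3P = (0, 5)
  4P = (8, 0)
  5P = (0, 8)
  6P = (4, 3)
  7P = (6, 2)
  8P = O

ord(P) = 8


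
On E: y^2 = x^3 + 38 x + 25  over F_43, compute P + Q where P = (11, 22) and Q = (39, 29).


P != Q, so use the chord formula.
s = (y2 - y1) / (x2 - x1) = (7) / (28) mod 43 = 11
x3 = s^2 - x1 - x2 mod 43 = 11^2 - 11 - 39 = 28
y3 = s (x1 - x3) - y1 mod 43 = 11 * (11 - 28) - 22 = 6

P + Q = (28, 6)


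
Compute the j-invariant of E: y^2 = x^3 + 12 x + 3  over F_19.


Delta = -16(4 a^3 + 27 b^2) mod 19 = 14
-1728 * (4 a)^3 = -1728 * (4*12)^3 mod 19 = 12
j = 12 * 14^(-1) mod 19 = 9

j = 9 (mod 19)


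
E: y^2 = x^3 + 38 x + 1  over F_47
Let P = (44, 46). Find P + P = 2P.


Doubling: s = (3 x1^2 + a) / (2 y1)
s = (3*44^2 + 38) / (2*46) mod 47 = 38
x3 = s^2 - 2 x1 mod 47 = 38^2 - 2*44 = 40
y3 = s (x1 - x3) - y1 mod 47 = 38 * (44 - 40) - 46 = 12

2P = (40, 12)


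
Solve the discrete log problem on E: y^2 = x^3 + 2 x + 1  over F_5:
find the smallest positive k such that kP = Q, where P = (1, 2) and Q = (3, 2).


Enumerate multiples of P until we hit Q = (3, 2):
  1P = (1, 2)
  2P = (3, 3)
  3P = (0, 1)
  4P = (0, 4)
  5P = (3, 2)
Match found at i = 5.

k = 5


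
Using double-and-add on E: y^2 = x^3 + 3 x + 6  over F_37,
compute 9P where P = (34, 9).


k = 9 = 1001_2 (binary, LSB first: 1001)
Double-and-add from P = (34, 9):
  bit 0 = 1: acc = O + (34, 9) = (34, 9)
  bit 1 = 0: acc unchanged = (34, 9)
  bit 2 = 0: acc unchanged = (34, 9)
  bit 3 = 1: acc = (34, 9) + (10, 0) = (18, 34)

9P = (18, 34)
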